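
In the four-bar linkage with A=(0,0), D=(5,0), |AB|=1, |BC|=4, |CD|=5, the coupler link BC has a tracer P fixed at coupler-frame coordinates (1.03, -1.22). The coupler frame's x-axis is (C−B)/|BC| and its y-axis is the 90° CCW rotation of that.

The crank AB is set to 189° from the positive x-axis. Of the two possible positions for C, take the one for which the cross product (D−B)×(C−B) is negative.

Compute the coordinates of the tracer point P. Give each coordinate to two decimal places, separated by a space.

A=(0,0), D=(5.00,0)
B = A + 1.00·(cos189°, sin189°) = (-0.9877, -0.1564)
|BD| = 5.9897
circle(B,4.00) ∩ circle(D,5.00): a=2.2436, h=3.3115
  candidates: C₊=(1.1686,3.2126) cross=19.835; C₋=(1.3416,-3.4083) cross=-19.835
  mode - wants cross < 0 → take C=(1.3416,-3.4083) (cross=-19.835)
ex = (C−B)/|BC| = (0.5823,-0.8130); ey = (0.8130,0.5823)
P = B + 1.03·ex + -1.22·ey = (-1.3797,-1.7042)

-1.38 -1.70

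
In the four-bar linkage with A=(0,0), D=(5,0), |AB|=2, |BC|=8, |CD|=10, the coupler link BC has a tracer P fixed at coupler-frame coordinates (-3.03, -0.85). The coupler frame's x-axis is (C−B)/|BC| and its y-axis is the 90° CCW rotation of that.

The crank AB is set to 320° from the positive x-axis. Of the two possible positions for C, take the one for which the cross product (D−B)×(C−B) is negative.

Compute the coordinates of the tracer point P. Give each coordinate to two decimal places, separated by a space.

0.78 1.77

A=(0,0), D=(5.00,0)
B = A + 2.00·(cos320°, sin320°) = (1.5321, -1.2856)
|BD| = 3.6985
circle(B,8.00) ∩ circle(D,10.00): a=-3.0175, h=7.4091
  candidates: C₊=(-3.8726,4.6127) cross=27.403; C₋=(1.2780,-9.2815) cross=-27.403
  mode - wants cross < 0 → take C=(1.2780,-9.2815) (cross=-27.403)
ex = (C−B)/|BC| = (-0.0318,-0.9995); ey = (0.9995,-0.0318)
P = B + -3.03·ex + -0.85·ey = (0.7787,1.7699)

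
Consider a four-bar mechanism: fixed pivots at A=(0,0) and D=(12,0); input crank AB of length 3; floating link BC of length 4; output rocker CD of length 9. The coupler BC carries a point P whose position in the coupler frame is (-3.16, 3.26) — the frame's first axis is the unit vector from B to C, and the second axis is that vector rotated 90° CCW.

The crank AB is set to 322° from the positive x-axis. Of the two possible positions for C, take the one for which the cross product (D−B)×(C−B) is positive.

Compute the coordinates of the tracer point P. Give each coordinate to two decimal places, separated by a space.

A=(0,0), D=(12.00,0)
B = A + 3.00·(cos322°, sin322°) = (2.3640, -1.8470)
|BD| = 9.8114
circle(B,4.00) ∩ circle(D,9.00): a=1.5932, h=3.6690
  candidates: C₊=(3.2381,2.0564) cross=35.998; C₋=(4.6194,-5.1505) cross=-35.998
  mode + wants cross > 0 → take C=(3.2381,2.0564) (cross=35.998)
ex = (C−B)/|BC| = (0.2185,0.9758); ey = (-0.9758,0.2185)
P = B + -3.16·ex + 3.26·ey = (-1.5077,-4.2183)

-1.51 -4.22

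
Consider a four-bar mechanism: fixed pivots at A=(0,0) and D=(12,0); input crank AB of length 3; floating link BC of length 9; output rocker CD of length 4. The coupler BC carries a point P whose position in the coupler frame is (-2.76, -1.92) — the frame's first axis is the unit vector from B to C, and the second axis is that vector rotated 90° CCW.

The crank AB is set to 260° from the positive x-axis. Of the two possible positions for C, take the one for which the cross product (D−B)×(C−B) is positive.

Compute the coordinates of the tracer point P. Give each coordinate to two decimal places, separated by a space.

-2.52 -5.66

A=(0,0), D=(12.00,0)
B = A + 3.00·(cos260°, sin260°) = (-0.5209, -2.9544)
|BD| = 12.8648
circle(B,9.00) ∩ circle(D,4.00): a=8.9587, h=0.8615
  candidates: C₊=(8.0004,-0.0585) cross=11.084; C₋=(8.3961,-1.7356) cross=-11.084
  mode + wants cross > 0 → take C=(8.0004,-0.0585) (cross=11.084)
ex = (C−B)/|BC| = (0.9468,0.3218); ey = (-0.3218,0.9468)
P = B + -2.76·ex + -1.92·ey = (-2.5164,-5.6604)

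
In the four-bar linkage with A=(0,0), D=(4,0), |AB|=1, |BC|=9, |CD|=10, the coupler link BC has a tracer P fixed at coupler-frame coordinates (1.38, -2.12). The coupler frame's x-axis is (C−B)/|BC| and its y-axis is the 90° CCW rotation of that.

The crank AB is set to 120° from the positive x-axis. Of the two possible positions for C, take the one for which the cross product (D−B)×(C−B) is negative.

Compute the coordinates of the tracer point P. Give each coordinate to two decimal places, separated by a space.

A=(0,0), D=(4.00,0)
B = A + 1.00·(cos120°, sin120°) = (-0.5000, 0.8660)
|BD| = 4.5826
circle(B,9.00) ∩ circle(D,10.00): a=0.2182, h=8.9974
  candidates: C₊=(1.4146,9.6600) cross=41.231; C₋=(-1.9861,-8.0104) cross=-41.231
  mode - wants cross < 0 → take C=(-1.9861,-8.0104) (cross=-41.231)
ex = (C−B)/|BC| = (-0.1651,-0.9863); ey = (0.9863,-0.1651)
P = B + 1.38·ex + -2.12·ey = (-2.8188,-0.1450)

-2.82 -0.14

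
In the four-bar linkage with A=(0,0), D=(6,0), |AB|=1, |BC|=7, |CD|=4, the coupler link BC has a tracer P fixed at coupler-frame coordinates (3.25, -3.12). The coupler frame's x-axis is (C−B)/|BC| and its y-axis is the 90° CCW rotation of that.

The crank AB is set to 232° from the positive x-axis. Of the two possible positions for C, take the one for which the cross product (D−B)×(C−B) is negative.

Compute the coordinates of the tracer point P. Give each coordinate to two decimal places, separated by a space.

A=(0,0), D=(6.00,0)
B = A + 1.00·(cos232°, sin232°) = (-0.6157, -0.7880)
|BD| = 6.6624
circle(B,7.00) ∩ circle(D,4.00): a=5.8078, h=3.9076
  candidates: C₊=(4.6892,3.7791) cross=26.034; C₋=(5.6135,-3.9813) cross=-26.034
  mode - wants cross < 0 → take C=(5.6135,-3.9813) (cross=-26.034)
ex = (C−B)/|BC| = (0.8899,-0.4562); ey = (0.4562,0.8899)
P = B + 3.25·ex + -3.12·ey = (0.8532,-5.0470)

0.85 -5.05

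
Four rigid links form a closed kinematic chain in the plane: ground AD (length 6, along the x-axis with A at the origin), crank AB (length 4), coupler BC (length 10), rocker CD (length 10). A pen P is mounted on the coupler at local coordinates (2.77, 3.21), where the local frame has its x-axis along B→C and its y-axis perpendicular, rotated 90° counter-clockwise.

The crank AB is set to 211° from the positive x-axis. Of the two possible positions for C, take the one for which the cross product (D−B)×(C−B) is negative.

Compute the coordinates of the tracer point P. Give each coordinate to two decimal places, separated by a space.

0.81 -2.03

A=(0,0), D=(6.00,0)
B = A + 4.00·(cos211°, sin211°) = (-3.4287, -2.0602)
|BD| = 9.6511
circle(B,10.00) ∩ circle(D,10.00): a=4.8256, h=8.7587
  candidates: C₊=(-0.5840,7.5267) cross=84.531; C₋=(3.1553,-9.5869) cross=-84.531
  mode - wants cross < 0 → take C=(3.1553,-9.5869) (cross=-84.531)
ex = (C−B)/|BC| = (0.6584,-0.7527); ey = (0.7527,0.6584)
P = B + 2.77·ex + 3.21·ey = (0.8112,-2.0316)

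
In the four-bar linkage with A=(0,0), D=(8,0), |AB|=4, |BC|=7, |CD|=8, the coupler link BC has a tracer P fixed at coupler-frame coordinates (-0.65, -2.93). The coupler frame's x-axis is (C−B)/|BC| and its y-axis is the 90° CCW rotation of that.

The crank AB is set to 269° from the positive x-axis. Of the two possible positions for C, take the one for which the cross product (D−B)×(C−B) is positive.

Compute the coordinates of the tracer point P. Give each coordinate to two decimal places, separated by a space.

2.79 -4.92

A=(0,0), D=(8.00,0)
B = A + 4.00·(cos269°, sin269°) = (-0.0698, -3.9994)
|BD| = 9.0065
circle(B,7.00) ∩ circle(D,8.00): a=3.6705, h=5.9605
  candidates: C₊=(0.5722,2.9711) cross=53.683; C₋=(5.8658,-7.7101) cross=-53.683
  mode + wants cross > 0 → take C=(0.5722,2.9711) (cross=53.683)
ex = (C−B)/|BC| = (0.0917,0.9958); ey = (-0.9958,0.0917)
P = B + -0.65·ex + -2.93·ey = (2.7882,-4.9154)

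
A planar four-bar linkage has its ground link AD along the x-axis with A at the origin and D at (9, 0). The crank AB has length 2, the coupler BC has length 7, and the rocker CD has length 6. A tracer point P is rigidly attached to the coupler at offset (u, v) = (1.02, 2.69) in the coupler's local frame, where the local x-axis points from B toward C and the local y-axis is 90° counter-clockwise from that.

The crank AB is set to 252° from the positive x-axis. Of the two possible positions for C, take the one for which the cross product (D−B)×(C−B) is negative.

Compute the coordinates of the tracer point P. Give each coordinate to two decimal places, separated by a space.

1.48 0.06

A=(0,0), D=(9.00,0)
B = A + 2.00·(cos252°, sin252°) = (-0.6180, -1.9021)
|BD| = 9.8043
circle(B,7.00) ∩ circle(D,6.00): a=5.5651, h=4.2461
  candidates: C₊=(4.0176,3.3430) cross=41.630; C₋=(5.6651,-4.9879) cross=-41.630
  mode - wants cross < 0 → take C=(5.6651,-4.9879) (cross=-41.630)
ex = (C−B)/|BC| = (0.8976,-0.4408); ey = (0.4408,0.8976)
P = B + 1.02·ex + 2.69·ey = (1.4833,0.0628)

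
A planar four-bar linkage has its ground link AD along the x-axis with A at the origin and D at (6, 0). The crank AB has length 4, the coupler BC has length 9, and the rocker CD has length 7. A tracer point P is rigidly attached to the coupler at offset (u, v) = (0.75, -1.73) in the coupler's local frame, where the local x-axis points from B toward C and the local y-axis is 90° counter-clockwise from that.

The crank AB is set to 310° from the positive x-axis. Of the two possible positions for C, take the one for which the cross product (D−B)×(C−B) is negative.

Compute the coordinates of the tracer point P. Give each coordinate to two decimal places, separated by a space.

3.06 -4.88

A=(0,0), D=(6.00,0)
B = A + 4.00·(cos310°, sin310°) = (2.5712, -3.0642)
|BD| = 4.5985
circle(B,9.00) ∩ circle(D,7.00): a=5.7786, h=6.8998
  candidates: C₊=(2.2823,5.9312) cross=31.729; C₋=(11.4776,-4.3584) cross=-31.729
  mode - wants cross < 0 → take C=(11.4776,-4.3584) (cross=-31.729)
ex = (C−B)/|BC| = (0.9896,-0.1438); ey = (0.1438,0.9896)
P = B + 0.75·ex + -1.73·ey = (3.0646,-4.8840)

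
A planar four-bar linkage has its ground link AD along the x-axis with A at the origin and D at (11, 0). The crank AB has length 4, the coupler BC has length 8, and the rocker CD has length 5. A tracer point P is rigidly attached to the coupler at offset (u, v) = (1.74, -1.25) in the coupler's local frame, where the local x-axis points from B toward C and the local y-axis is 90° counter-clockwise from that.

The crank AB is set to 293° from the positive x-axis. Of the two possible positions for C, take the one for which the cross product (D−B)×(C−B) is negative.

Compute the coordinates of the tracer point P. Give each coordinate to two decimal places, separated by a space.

3.12 -5.16

A=(0,0), D=(11.00,0)
B = A + 4.00·(cos293°, sin293°) = (1.5629, -3.6820)
|BD| = 10.1299
circle(B,8.00) ∩ circle(D,5.00): a=6.9900, h=3.8911
  candidates: C₊=(6.6605,2.4836) cross=39.416; C₋=(9.4891,-4.7663) cross=-39.416
  mode - wants cross < 0 → take C=(9.4891,-4.7663) (cross=-39.416)
ex = (C−B)/|BC| = (0.9908,-0.1355); ey = (0.1355,0.9908)
P = B + 1.74·ex + -1.25·ey = (3.1175,-5.1563)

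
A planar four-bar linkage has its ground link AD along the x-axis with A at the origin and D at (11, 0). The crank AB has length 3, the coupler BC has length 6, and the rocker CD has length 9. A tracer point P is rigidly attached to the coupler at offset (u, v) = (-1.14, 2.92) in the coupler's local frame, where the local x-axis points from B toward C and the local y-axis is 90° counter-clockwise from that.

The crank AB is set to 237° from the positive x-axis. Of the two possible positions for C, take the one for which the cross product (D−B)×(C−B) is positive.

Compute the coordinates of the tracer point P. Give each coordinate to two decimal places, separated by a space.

A=(0,0), D=(11.00,0)
B = A + 3.00·(cos237°, sin237°) = (-1.6339, -2.5160)
|BD| = 12.8820
circle(B,6.00) ∩ circle(D,9.00): a=4.6944, h=3.7367
  candidates: C₊=(2.2402,2.0656) cross=48.136; C₋=(3.6999,-5.2639) cross=-48.136
  mode + wants cross > 0 → take C=(2.2402,2.0656) (cross=48.136)
ex = (C−B)/|BC| = (0.6457,0.7636); ey = (-0.7636,0.6457)
P = B + -1.14·ex + 2.92·ey = (-4.5997,-1.5011)

-4.60 -1.50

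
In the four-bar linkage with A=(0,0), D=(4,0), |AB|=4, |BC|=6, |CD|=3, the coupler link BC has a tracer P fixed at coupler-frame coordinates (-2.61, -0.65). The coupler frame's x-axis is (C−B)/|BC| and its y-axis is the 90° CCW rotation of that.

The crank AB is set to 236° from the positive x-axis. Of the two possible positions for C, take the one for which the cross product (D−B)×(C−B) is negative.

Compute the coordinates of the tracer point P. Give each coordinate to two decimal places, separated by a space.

-4.81 -4.11

A=(0,0), D=(4.00,0)
B = A + 4.00·(cos236°, sin236°) = (-2.2368, -3.3162)
|BD| = 7.0636
circle(B,6.00) ∩ circle(D,3.00): a=5.4430, h=2.5246
  candidates: C₊=(1.3839,1.4683) cross=17.833; C₋=(3.7544,-2.9899) cross=-17.833
  mode - wants cross < 0 → take C=(3.7544,-2.9899) (cross=-17.833)
ex = (C−B)/|BC| = (0.9985,0.0544); ey = (-0.0544,0.9985)
P = B + -2.61·ex + -0.65·ey = (-4.8076,-4.1071)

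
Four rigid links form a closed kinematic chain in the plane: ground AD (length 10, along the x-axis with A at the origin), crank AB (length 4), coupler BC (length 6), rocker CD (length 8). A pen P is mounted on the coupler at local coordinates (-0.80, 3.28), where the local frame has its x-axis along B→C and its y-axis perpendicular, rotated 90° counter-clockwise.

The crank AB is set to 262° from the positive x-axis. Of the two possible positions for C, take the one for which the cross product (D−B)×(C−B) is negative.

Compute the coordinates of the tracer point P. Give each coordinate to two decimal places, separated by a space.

-0.05 -0.62

A=(0,0), D=(10.00,0)
B = A + 4.00·(cos262°, sin262°) = (-0.5567, -3.9611)
|BD| = 11.2754
circle(B,6.00) ∩ circle(D,8.00): a=4.3960, h=4.0835
  candidates: C₊=(2.1246,1.4065) cross=46.043; C₋=(4.9937,-6.2399) cross=-46.043
  mode - wants cross < 0 → take C=(4.9937,-6.2399) (cross=-46.043)
ex = (C−B)/|BC| = (0.9251,-0.3798); ey = (0.3798,0.9251)
P = B + -0.80·ex + 3.28·ey = (-0.0510,-0.6230)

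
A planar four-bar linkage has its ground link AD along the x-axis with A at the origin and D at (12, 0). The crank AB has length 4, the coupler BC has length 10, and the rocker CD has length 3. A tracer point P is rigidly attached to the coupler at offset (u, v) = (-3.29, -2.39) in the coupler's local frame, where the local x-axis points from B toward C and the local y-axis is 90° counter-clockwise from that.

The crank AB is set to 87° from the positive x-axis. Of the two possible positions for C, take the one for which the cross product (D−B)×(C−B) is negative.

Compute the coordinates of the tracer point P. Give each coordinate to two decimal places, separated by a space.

A=(0,0), D=(12.00,0)
B = A + 4.00·(cos87°, sin87°) = (0.2093, 3.9945)
|BD| = 12.4489
circle(B,10.00) ∩ circle(D,3.00): a=9.8794, h=1.5484
  candidates: C₊=(10.0632,2.2910) cross=19.276; C₋=(9.0695,-0.6420) cross=-19.276
  mode - wants cross < 0 → take C=(9.0695,-0.6420) (cross=-19.276)
ex = (C−B)/|BC| = (0.8860,-0.4637); ey = (0.4637,0.8860)
P = B + -3.29·ex + -2.39·ey = (-3.8138,3.4024)

-3.81 3.40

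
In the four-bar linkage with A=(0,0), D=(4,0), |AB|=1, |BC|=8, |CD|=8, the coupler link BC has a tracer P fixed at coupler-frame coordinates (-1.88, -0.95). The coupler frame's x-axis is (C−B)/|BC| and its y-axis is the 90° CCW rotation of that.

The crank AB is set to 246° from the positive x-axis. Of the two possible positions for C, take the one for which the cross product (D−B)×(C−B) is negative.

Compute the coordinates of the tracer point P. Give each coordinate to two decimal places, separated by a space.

-2.13 0.30

A=(0,0), D=(4.00,0)
B = A + 1.00·(cos246°, sin246°) = (-0.4067, -0.9135)
|BD| = 4.5004
circle(B,8.00) ∩ circle(D,8.00): a=2.2502, h=7.6770
  candidates: C₊=(0.2383,7.0604) cross=34.550; C₋=(3.3550,-7.9740) cross=-34.550
  mode - wants cross < 0 → take C=(3.3550,-7.9740) (cross=-34.550)
ex = (C−B)/|BC| = (0.4702,-0.8826); ey = (0.8826,0.4702)
P = B + -1.88·ex + -0.95·ey = (-2.1292,0.2989)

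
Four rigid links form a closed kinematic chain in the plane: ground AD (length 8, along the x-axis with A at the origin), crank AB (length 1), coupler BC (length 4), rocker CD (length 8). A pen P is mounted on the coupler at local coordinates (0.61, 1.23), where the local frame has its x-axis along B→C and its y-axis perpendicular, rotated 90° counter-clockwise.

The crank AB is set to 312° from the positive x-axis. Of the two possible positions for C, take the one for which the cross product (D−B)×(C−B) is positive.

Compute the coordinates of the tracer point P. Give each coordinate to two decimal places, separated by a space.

A=(0,0), D=(8.00,0)
B = A + 1.00·(cos312°, sin312°) = (0.6691, -0.7431)
|BD| = 7.3684
circle(B,4.00) ∩ circle(D,8.00): a=0.4271, h=3.9771
  candidates: C₊=(0.6929,3.2568) cross=29.305; C₋=(1.4952,-4.6569) cross=-29.305
  mode + wants cross > 0 → take C=(0.6929,3.2568) (cross=29.305)
ex = (C−B)/|BC| = (0.0059,1.0000); ey = (-1.0000,0.0059)
P = B + 0.61·ex + 1.23·ey = (-0.5572,-0.1258)

-0.56 -0.13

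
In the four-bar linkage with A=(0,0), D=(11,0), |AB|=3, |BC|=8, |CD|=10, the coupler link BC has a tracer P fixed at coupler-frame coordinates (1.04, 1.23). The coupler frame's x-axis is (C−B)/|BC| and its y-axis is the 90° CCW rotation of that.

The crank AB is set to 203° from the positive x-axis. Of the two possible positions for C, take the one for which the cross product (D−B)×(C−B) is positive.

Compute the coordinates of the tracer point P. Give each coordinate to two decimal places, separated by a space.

-3.05 0.41

A=(0,0), D=(11.00,0)
B = A + 3.00·(cos203°, sin203°) = (-2.7615, -1.1722)
|BD| = 13.8113
circle(B,8.00) ∩ circle(D,10.00): a=5.6024, h=5.7108
  candidates: C₊=(2.3360,4.9935) cross=78.874; C₋=(3.3054,-6.3869) cross=-78.874
  mode + wants cross > 0 → take C=(2.3360,4.9935) (cross=78.874)
ex = (C−B)/|BC| = (0.6372,0.7707); ey = (-0.7707,0.6372)
P = B + 1.04·ex + 1.23·ey = (-3.0468,0.4131)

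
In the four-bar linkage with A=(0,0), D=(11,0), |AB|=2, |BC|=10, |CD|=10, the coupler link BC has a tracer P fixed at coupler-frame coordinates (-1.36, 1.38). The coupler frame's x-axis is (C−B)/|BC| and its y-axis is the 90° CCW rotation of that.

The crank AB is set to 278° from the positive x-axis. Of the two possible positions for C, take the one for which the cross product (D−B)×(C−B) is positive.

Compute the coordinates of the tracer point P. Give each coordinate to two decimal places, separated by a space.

-1.52 -2.71

A=(0,0), D=(11.00,0)
B = A + 2.00·(cos278°, sin278°) = (0.2783, -1.9805)
|BD| = 10.9030
circle(B,10.00) ∩ circle(D,10.00): a=5.4515, h=8.3834
  candidates: C₊=(4.1163,7.2536) cross=91.404; C₋=(7.1620,-9.2342) cross=-91.404
  mode + wants cross > 0 → take C=(4.1163,7.2536) (cross=91.404)
ex = (C−B)/|BC| = (0.3838,0.9234); ey = (-0.9234,0.3838)
P = B + -1.36·ex + 1.38·ey = (-1.5179,-2.7067)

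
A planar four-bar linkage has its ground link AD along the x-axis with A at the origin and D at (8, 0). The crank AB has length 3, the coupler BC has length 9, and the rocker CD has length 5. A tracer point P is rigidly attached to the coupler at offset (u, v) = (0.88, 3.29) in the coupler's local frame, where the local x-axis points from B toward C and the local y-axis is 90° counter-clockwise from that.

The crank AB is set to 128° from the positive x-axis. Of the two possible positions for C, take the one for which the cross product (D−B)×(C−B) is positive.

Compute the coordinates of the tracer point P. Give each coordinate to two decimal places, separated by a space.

A=(0,0), D=(8.00,0)
B = A + 3.00·(cos128°, sin128°) = (-1.8470, 2.3640)
|BD| = 10.1268
circle(B,9.00) ∩ circle(D,5.00): a=7.8283, h=4.4404
  candidates: C₊=(6.8016,4.8543) cross=44.967; C₋=(4.7285,-3.7812) cross=-44.967
  mode + wants cross > 0 → take C=(6.8016,4.8543) (cross=44.967)
ex = (C−B)/|BC| = (0.9610,0.2767); ey = (-0.2767,0.9610)
P = B + 0.88·ex + 3.29·ey = (-1.9117,5.7691)

-1.91 5.77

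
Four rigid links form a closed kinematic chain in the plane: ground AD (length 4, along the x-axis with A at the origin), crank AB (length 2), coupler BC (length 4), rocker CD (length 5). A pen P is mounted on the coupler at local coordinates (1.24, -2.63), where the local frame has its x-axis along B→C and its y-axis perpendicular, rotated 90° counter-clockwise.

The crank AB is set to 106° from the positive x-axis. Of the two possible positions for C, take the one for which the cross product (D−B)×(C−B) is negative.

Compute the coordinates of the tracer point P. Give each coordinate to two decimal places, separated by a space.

A=(0,0), D=(4.00,0)
B = A + 2.00·(cos106°, sin106°) = (-0.5513, 1.9225)
|BD| = 4.9407
circle(B,4.00) ∩ circle(D,5.00): a=1.5595, h=3.6835
  candidates: C₊=(2.3187,4.7088) cross=18.199; C₋=(-0.5480,-2.0775) cross=-18.199
  mode - wants cross < 0 → take C=(-0.5480,-2.0775) (cross=-18.199)
ex = (C−B)/|BC| = (0.0008,-1.0000); ey = (1.0000,0.0008)
P = B + 1.24·ex + -2.63·ey = (-3.1803,0.6804)

-3.18 0.68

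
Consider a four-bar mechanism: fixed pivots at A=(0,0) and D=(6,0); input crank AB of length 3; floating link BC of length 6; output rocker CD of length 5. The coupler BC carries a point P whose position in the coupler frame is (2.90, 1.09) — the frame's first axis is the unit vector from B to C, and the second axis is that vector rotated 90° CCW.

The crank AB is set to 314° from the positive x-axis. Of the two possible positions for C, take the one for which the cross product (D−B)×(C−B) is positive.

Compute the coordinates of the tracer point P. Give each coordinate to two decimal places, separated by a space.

A=(0,0), D=(6.00,0)
B = A + 3.00·(cos314°, sin314°) = (2.0840, -2.1580)
|BD| = 4.4713
circle(B,6.00) ∩ circle(D,5.00): a=3.4657, h=4.8978
  candidates: C₊=(2.7554,3.8043) cross=21.900; C₋=(7.4832,-4.7749) cross=-21.900
  mode + wants cross > 0 → take C=(2.7554,3.8043) (cross=21.900)
ex = (C−B)/|BC| = (0.1119,0.9937); ey = (-0.9937,0.1119)
P = B + 2.90·ex + 1.09·ey = (1.3253,0.8457)

1.33 0.85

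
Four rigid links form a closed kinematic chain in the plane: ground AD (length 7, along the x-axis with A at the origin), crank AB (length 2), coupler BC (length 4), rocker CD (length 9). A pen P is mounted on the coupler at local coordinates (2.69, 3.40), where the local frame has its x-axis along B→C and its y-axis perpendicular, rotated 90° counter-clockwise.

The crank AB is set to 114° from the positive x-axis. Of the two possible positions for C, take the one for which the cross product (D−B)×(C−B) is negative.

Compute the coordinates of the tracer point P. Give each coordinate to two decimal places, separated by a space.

1.85 -1.59

A=(0,0), D=(7.00,0)
B = A + 2.00·(cos114°, sin114°) = (-0.8135, 1.8271)
|BD| = 8.0243
circle(B,4.00) ∩ circle(D,9.00): a=-0.0381, h=3.9998
  candidates: C₊=(0.0602,5.7305) cross=32.096; C₋=(-1.7613,-2.0590) cross=-32.096
  mode - wants cross < 0 → take C=(-1.7613,-2.0590) (cross=-32.096)
ex = (C−B)/|BC| = (-0.2370,-0.9715); ey = (0.9715,-0.2370)
P = B + 2.69·ex + 3.40·ey = (1.8523,-1.5920)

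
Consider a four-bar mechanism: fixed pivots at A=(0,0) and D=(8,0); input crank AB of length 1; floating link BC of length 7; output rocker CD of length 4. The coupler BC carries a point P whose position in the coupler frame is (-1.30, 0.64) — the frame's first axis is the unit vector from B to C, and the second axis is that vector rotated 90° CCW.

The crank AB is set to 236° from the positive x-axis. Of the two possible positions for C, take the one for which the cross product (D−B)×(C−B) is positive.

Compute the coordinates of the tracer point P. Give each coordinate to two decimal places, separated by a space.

A=(0,0), D=(8.00,0)
B = A + 1.00·(cos236°, sin236°) = (-0.5592, -0.8290)
|BD| = 8.5992
circle(B,7.00) ∩ circle(D,4.00): a=6.2184, h=3.2143
  candidates: C₊=(5.3204,2.9698) cross=27.640; C₋=(5.9401,-3.4288) cross=-27.640
  mode + wants cross > 0 → take C=(5.3204,2.9698) (cross=27.640)
ex = (C−B)/|BC| = (0.8399,0.5427); ey = (-0.5427,0.8399)
P = B + -1.30·ex + 0.64·ey = (-1.9984,-0.9970)

-2.00 -1.00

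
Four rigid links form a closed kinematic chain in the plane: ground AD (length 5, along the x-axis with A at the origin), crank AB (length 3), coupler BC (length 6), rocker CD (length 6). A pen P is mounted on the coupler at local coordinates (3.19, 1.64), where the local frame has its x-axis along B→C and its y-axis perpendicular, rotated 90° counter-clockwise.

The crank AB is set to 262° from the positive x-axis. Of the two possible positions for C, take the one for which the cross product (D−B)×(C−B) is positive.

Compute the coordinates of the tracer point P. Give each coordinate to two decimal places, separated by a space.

-1.93 0.28

A=(0,0), D=(5.00,0)
B = A + 3.00·(cos262°, sin262°) = (-0.4175, -2.9708)
|BD| = 6.1786
circle(B,6.00) ∩ circle(D,6.00): a=3.0893, h=5.1436
  candidates: C₊=(-0.1819,3.0246) cross=31.780; C₋=(4.7644,-5.9954) cross=-31.780
  mode + wants cross > 0 → take C=(-0.1819,3.0246) (cross=31.780)
ex = (C−B)/|BC| = (0.0393,0.9992); ey = (-0.9992,0.0393)
P = B + 3.19·ex + 1.64·ey = (-1.9310,0.2811)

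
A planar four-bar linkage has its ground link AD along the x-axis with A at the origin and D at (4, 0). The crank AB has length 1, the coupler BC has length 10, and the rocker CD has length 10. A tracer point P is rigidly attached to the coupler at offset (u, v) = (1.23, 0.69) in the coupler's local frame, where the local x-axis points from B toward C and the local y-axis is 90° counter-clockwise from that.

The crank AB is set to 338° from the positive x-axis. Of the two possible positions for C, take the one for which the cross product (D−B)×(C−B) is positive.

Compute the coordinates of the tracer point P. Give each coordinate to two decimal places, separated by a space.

0.28 0.88

A=(0,0), D=(4.00,0)
B = A + 1.00·(cos338°, sin338°) = (0.9272, -0.3746)
|BD| = 3.0956
circle(B,10.00) ∩ circle(D,10.00): a=1.5478, h=9.8795
  candidates: C₊=(1.2680,9.6196) cross=30.583; C₋=(3.6591,-9.9942) cross=-30.583
  mode + wants cross > 0 → take C=(1.2680,9.6196) (cross=30.583)
ex = (C−B)/|BC| = (0.0341,0.9994); ey = (-0.9994,0.0341)
P = B + 1.23·ex + 0.69·ey = (0.2795,0.8782)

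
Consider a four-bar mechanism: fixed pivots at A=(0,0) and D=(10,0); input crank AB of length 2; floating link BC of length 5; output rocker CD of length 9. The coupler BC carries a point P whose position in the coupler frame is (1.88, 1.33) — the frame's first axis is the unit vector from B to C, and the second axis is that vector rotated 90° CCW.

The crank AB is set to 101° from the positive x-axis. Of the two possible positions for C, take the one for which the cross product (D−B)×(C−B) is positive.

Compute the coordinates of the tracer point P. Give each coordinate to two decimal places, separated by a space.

-0.09 4.25

A=(0,0), D=(10.00,0)
B = A + 2.00·(cos101°, sin101°) = (-0.3816, 1.9633)
|BD| = 10.5656
circle(B,5.00) ∩ circle(D,9.00): a=2.6327, h=4.2507
  candidates: C₊=(2.9951,5.6508) cross=44.912; C₋=(1.4154,-2.7027) cross=-44.912
  mode + wants cross > 0 → take C=(2.9951,5.6508) (cross=44.912)
ex = (C−B)/|BC| = (0.6753,0.7375); ey = (-0.7375,0.6753)
P = B + 1.88·ex + 1.33·ey = (-0.0929,4.2480)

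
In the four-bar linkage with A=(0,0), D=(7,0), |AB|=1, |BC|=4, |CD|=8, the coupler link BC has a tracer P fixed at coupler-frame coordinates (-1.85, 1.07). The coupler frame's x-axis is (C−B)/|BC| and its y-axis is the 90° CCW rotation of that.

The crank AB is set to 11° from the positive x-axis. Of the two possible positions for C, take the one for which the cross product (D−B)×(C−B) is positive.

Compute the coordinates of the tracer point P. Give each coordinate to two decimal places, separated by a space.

A=(0,0), D=(7.00,0)
B = A + 1.00·(cos11°, sin11°) = (0.9816, 0.1908)
|BD| = 6.0214
circle(B,4.00) ∩ circle(D,8.00): a=-0.9751, h=3.8793
  candidates: C₊=(0.1300,4.0991) cross=23.359; C₋=(-0.1159,-3.6557) cross=-23.359
  mode + wants cross > 0 → take C=(0.1300,4.0991) (cross=23.359)
ex = (C−B)/|BC| = (-0.2129,0.9771); ey = (-0.9771,-0.2129)
P = B + -1.85·ex + 1.07·ey = (0.3301,-1.8446)

0.33 -1.84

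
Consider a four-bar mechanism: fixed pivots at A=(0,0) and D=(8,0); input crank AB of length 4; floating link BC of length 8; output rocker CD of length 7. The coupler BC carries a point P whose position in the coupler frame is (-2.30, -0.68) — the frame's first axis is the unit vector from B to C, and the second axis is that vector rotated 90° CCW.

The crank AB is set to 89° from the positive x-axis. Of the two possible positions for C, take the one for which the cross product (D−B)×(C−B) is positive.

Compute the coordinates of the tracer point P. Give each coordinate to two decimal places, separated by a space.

A=(0,0), D=(8.00,0)
B = A + 4.00·(cos89°, sin89°) = (0.0698, 3.9994)
|BD| = 8.8816
circle(B,8.00) ∩ circle(D,7.00): a=5.2852, h=6.0055
  candidates: C₊=(7.4932,6.9816) cross=53.339; C₋=(2.0846,-3.7427) cross=-53.339
  mode + wants cross > 0 → take C=(7.4932,6.9816) (cross=53.339)
ex = (C−B)/|BC| = (0.9279,0.3728); ey = (-0.3728,0.9279)
P = B + -2.30·ex + -0.68·ey = (-1.8109,2.5110)

-1.81 2.51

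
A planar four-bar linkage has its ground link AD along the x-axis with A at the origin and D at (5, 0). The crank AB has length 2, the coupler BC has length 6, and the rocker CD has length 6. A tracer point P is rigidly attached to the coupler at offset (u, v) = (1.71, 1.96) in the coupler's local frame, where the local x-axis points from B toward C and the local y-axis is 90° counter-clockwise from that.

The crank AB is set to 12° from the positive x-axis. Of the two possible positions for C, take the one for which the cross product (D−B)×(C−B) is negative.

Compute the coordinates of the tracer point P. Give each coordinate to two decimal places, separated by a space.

4.11 -1.04

A=(0,0), D=(5.00,0)
B = A + 2.00·(cos12°, sin12°) = (1.9563, 0.4158)
|BD| = 3.0720
circle(B,6.00) ∩ circle(D,6.00): a=1.5360, h=5.8001
  candidates: C₊=(4.2632,5.9546) cross=17.818; C₋=(2.6931,-5.5388) cross=-17.818
  mode - wants cross < 0 → take C=(2.6931,-5.5388) (cross=-17.818)
ex = (C−B)/|BC| = (0.1228,-0.9924); ey = (0.9924,0.1228)
P = B + 1.71·ex + 1.96·ey = (4.1114,-1.0406)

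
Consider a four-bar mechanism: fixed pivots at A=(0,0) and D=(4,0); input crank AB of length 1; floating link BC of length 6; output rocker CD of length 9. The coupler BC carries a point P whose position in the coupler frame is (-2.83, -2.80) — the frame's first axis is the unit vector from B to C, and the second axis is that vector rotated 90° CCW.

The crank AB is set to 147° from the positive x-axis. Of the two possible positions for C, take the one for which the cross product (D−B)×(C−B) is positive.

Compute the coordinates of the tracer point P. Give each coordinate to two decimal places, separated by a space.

2.60 -1.47

A=(0,0), D=(4.00,0)
B = A + 1.00·(cos147°, sin147°) = (-0.8387, 0.5446)
|BD| = 4.8692
circle(B,6.00) ∩ circle(D,9.00): a=-2.1862, h=5.5875
  candidates: C₊=(-2.3862,6.3416) cross=27.207; C₋=(-3.6362,-4.7633) cross=-27.207
  mode + wants cross > 0 → take C=(-2.3862,6.3416) (cross=27.207)
ex = (C−B)/|BC| = (-0.2579,0.9662); ey = (-0.9662,-0.2579)
P = B + -2.83·ex + -2.80·ey = (2.5965,-1.4674)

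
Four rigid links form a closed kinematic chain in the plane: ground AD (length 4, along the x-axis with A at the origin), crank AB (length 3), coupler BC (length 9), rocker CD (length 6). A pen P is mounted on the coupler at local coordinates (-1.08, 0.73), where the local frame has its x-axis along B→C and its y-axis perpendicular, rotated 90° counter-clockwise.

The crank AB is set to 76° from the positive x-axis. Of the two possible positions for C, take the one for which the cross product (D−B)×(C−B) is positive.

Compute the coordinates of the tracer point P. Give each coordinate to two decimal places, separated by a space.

A=(0,0), D=(4.00,0)
B = A + 3.00·(cos76°, sin76°) = (0.7258, 2.9109)
|BD| = 4.3811
circle(B,9.00) ∩ circle(D,6.00): a=7.3263, h=5.2274
  candidates: C₊=(9.6743,1.9499) cross=22.902; C₋=(2.7279,-5.8636) cross=-22.902
  mode + wants cross > 0 → take C=(9.6743,1.9499) (cross=22.902)
ex = (C−B)/|BC| = (0.9943,-0.1068); ey = (0.1068,0.9943)
P = B + -1.08·ex + 0.73·ey = (-0.2701,3.7520)

-0.27 3.75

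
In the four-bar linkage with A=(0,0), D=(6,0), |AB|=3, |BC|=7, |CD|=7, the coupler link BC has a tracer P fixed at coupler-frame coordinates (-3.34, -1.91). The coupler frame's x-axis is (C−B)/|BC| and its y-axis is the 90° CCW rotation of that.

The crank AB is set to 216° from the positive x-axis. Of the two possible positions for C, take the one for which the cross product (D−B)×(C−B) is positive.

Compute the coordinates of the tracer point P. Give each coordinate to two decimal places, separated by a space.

-2.18 -5.60

A=(0,0), D=(6.00,0)
B = A + 3.00·(cos216°, sin216°) = (-2.4271, -1.7634)
|BD| = 8.6096
circle(B,7.00) ∩ circle(D,7.00): a=4.3048, h=5.5199
  candidates: C₊=(0.6559,4.5212) cross=47.524; C₋=(2.9170,-6.2845) cross=-47.524
  mode + wants cross > 0 → take C=(0.6559,4.5212) (cross=47.524)
ex = (C−B)/|BC| = (0.4404,0.8978); ey = (-0.8978,0.4404)
P = B + -3.34·ex + -1.91·ey = (-2.1833,-5.6032)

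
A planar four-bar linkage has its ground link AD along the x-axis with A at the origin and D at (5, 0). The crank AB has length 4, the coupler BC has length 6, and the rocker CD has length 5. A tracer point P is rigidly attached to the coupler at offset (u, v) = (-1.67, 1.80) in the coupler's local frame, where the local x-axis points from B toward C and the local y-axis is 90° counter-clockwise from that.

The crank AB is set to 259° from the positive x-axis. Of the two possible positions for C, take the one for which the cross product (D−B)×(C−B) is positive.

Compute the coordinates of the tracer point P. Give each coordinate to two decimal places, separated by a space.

A=(0,0), D=(5.00,0)
B = A + 4.00·(cos259°, sin259°) = (-0.7632, -3.9265)
|BD| = 6.9737
circle(B,6.00) ∩ circle(D,5.00): a=4.2755, h=4.2095
  candidates: C₊=(0.4000,1.9596) cross=29.356; C₋=(5.1403,-4.9980) cross=-29.356
  mode + wants cross > 0 → take C=(0.4000,1.9596) (cross=29.356)
ex = (C−B)/|BC| = (0.1939,0.9810); ey = (-0.9810,0.1939)
P = B + -1.67·ex + 1.80·ey = (-2.8529,-5.2158)

-2.85 -5.22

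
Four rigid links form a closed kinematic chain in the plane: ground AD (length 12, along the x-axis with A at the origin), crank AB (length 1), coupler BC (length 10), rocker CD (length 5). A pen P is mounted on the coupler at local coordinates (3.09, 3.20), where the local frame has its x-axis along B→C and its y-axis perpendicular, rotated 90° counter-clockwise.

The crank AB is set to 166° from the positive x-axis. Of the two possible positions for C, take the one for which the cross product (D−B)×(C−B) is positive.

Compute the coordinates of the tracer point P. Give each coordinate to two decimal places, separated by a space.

A=(0,0), D=(12.00,0)
B = A + 1.00·(cos166°, sin166°) = (-0.9703, 0.2419)
|BD| = 12.9726
circle(B,10.00) ∩ circle(D,5.00): a=9.3770, h=3.4745
  candidates: C₊=(8.4699,3.5409) cross=45.073; C₋=(8.3403,-3.4068) cross=-45.073
  mode + wants cross > 0 → take C=(8.4699,3.5409) (cross=45.073)
ex = (C−B)/|BC| = (0.9440,0.3299); ey = (-0.3299,0.9440)
P = B + 3.09·ex + 3.20·ey = (0.8910,4.2822)

0.89 4.28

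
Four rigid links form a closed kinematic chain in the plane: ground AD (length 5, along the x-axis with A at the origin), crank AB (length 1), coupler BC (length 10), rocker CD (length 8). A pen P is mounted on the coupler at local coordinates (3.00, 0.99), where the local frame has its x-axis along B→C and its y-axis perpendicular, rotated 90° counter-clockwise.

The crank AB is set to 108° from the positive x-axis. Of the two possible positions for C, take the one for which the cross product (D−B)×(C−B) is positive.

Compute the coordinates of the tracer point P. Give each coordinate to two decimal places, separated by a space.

A=(0,0), D=(5.00,0)
B = A + 1.00·(cos108°, sin108°) = (-0.3090, 0.9511)
|BD| = 5.3935
circle(B,10.00) ∩ circle(D,8.00): a=6.0341, h=7.9743
  candidates: C₊=(7.0367,7.7364) cross=43.010; C₋=(4.2244,-7.9623) cross=-43.010
  mode + wants cross > 0 → take C=(7.0367,7.7364) (cross=43.010)
ex = (C−B)/|BC| = (0.7346,0.6785); ey = (-0.6785,0.7346)
P = B + 3.00·ex + 0.99·ey = (1.2229,3.7139)

1.22 3.71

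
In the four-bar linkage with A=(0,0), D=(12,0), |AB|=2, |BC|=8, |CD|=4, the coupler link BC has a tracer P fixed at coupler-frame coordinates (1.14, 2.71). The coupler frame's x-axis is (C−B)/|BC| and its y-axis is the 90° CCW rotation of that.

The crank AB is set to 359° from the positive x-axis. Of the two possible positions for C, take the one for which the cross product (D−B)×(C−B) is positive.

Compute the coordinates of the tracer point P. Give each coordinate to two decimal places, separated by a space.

A=(0,0), D=(12.00,0)
B = A + 2.00·(cos359°, sin359°) = (1.9997, -0.0349)
|BD| = 10.0004
circle(B,8.00) ∩ circle(D,4.00): a=7.4001, h=3.0395
  candidates: C₊=(9.3891,3.0304) cross=30.396; C₋=(9.4104,-3.0486) cross=-30.396
  mode + wants cross > 0 → take C=(9.3891,3.0304) (cross=30.396)
ex = (C−B)/|BC| = (0.9237,0.3832); ey = (-0.3832,0.9237)
P = B + 1.14·ex + 2.71·ey = (2.0143,2.9051)

2.01 2.91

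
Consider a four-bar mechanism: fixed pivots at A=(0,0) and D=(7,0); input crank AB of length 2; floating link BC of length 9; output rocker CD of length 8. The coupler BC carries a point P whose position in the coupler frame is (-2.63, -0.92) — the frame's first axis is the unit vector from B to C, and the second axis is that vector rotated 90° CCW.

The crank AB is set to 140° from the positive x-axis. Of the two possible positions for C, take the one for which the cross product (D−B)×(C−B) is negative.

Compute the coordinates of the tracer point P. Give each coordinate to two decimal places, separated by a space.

-3.56 3.19

A=(0,0), D=(7.00,0)
B = A + 2.00·(cos140°, sin140°) = (-1.5321, 1.2856)
|BD| = 8.6284
circle(B,9.00) ∩ circle(D,8.00): a=5.2993, h=7.2744
  candidates: C₊=(4.7919,7.6892) cross=62.767; C₋=(2.6242,-6.6972) cross=-62.767
  mode - wants cross < 0 → take C=(2.6242,-6.6972) (cross=-62.767)
ex = (C−B)/|BC| = (0.4618,-0.8870); ey = (0.8870,0.4618)
P = B + -2.63·ex + -0.92·ey = (-3.5627,3.1935)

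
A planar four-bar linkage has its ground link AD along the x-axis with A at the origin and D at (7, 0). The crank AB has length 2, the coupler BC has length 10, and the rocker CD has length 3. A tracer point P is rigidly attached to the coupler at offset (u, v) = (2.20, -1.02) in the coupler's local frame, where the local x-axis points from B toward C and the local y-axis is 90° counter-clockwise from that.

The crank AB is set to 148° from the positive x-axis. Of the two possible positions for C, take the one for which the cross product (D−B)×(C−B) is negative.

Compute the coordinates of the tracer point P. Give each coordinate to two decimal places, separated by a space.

A=(0,0), D=(7.00,0)
B = A + 2.00·(cos148°, sin148°) = (-1.6961, 1.0598)
|BD| = 8.7604
circle(B,10.00) ∩ circle(D,3.00): a=9.5740, h=2.8876
  candidates: C₊=(8.1569,2.7679) cross=25.296; C₋=(7.4583,-2.9648) cross=-25.296
  mode - wants cross < 0 → take C=(7.4583,-2.9648) (cross=-25.296)
ex = (C−B)/|BC| = (0.9154,-0.4025); ey = (0.4025,0.9154)
P = B + 2.20·ex + -1.02·ey = (-0.0926,-0.7593)

-0.09 -0.76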